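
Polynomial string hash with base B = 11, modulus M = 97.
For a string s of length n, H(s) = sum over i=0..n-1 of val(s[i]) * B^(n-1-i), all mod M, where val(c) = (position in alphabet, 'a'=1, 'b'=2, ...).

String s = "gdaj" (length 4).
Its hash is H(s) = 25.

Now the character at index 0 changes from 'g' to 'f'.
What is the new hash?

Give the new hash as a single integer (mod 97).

val('g') = 7, val('f') = 6
Position k = 0, exponent = n-1-k = 3
B^3 mod M = 11^3 mod 97 = 70
Delta = (6 - 7) * 70 mod 97 = 27
New hash = (25 + 27) mod 97 = 52

Answer: 52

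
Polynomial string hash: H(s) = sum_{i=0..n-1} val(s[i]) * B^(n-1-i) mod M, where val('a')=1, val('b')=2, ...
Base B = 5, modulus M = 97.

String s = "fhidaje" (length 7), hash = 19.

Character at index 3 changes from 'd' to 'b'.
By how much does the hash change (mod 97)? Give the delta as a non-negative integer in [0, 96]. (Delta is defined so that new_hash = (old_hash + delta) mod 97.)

Delta formula: (val(new) - val(old)) * B^(n-1-k) mod M
  val('b') - val('d') = 2 - 4 = -2
  B^(n-1-k) = 5^3 mod 97 = 28
  Delta = -2 * 28 mod 97 = 41

Answer: 41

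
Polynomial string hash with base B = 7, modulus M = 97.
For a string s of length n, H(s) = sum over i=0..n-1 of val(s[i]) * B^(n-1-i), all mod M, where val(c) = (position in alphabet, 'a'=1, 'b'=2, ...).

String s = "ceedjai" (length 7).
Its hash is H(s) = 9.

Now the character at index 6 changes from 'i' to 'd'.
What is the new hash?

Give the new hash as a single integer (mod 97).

val('i') = 9, val('d') = 4
Position k = 6, exponent = n-1-k = 0
B^0 mod M = 7^0 mod 97 = 1
Delta = (4 - 9) * 1 mod 97 = 92
New hash = (9 + 92) mod 97 = 4

Answer: 4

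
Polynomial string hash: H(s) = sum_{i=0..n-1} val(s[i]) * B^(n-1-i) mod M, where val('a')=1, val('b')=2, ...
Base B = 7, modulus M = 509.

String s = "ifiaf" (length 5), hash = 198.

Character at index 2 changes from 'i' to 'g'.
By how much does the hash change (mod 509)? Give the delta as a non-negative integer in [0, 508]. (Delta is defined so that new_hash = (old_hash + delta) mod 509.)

Delta formula: (val(new) - val(old)) * B^(n-1-k) mod M
  val('g') - val('i') = 7 - 9 = -2
  B^(n-1-k) = 7^2 mod 509 = 49
  Delta = -2 * 49 mod 509 = 411

Answer: 411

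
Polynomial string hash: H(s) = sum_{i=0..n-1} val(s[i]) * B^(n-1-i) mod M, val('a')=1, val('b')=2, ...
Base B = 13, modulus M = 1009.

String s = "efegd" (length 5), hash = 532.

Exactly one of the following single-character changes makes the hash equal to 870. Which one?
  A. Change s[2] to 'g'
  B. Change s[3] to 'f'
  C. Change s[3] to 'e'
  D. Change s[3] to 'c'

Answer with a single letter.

Option A: s[2]='e'->'g', delta=(7-5)*13^2 mod 1009 = 338, hash=532+338 mod 1009 = 870 <-- target
Option B: s[3]='g'->'f', delta=(6-7)*13^1 mod 1009 = 996, hash=532+996 mod 1009 = 519
Option C: s[3]='g'->'e', delta=(5-7)*13^1 mod 1009 = 983, hash=532+983 mod 1009 = 506
Option D: s[3]='g'->'c', delta=(3-7)*13^1 mod 1009 = 957, hash=532+957 mod 1009 = 480

Answer: A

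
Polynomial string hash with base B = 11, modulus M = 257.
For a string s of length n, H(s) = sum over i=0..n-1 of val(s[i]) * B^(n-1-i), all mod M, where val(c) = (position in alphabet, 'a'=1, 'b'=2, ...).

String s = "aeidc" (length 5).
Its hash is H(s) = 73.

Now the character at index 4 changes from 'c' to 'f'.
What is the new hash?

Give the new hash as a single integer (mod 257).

Answer: 76

Derivation:
val('c') = 3, val('f') = 6
Position k = 4, exponent = n-1-k = 0
B^0 mod M = 11^0 mod 257 = 1
Delta = (6 - 3) * 1 mod 257 = 3
New hash = (73 + 3) mod 257 = 76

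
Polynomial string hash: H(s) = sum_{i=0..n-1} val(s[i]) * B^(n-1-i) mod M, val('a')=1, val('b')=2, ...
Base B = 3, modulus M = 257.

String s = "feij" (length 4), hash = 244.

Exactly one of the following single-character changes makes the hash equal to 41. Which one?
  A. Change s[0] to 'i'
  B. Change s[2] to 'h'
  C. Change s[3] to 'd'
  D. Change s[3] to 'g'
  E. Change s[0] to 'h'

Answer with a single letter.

Option A: s[0]='f'->'i', delta=(9-6)*3^3 mod 257 = 81, hash=244+81 mod 257 = 68
Option B: s[2]='i'->'h', delta=(8-9)*3^1 mod 257 = 254, hash=244+254 mod 257 = 241
Option C: s[3]='j'->'d', delta=(4-10)*3^0 mod 257 = 251, hash=244+251 mod 257 = 238
Option D: s[3]='j'->'g', delta=(7-10)*3^0 mod 257 = 254, hash=244+254 mod 257 = 241
Option E: s[0]='f'->'h', delta=(8-6)*3^3 mod 257 = 54, hash=244+54 mod 257 = 41 <-- target

Answer: E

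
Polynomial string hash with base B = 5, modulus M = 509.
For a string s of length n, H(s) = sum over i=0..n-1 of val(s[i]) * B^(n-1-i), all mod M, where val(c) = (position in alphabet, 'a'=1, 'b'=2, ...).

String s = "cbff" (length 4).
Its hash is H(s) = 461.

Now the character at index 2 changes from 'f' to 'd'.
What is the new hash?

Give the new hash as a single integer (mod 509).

Answer: 451

Derivation:
val('f') = 6, val('d') = 4
Position k = 2, exponent = n-1-k = 1
B^1 mod M = 5^1 mod 509 = 5
Delta = (4 - 6) * 5 mod 509 = 499
New hash = (461 + 499) mod 509 = 451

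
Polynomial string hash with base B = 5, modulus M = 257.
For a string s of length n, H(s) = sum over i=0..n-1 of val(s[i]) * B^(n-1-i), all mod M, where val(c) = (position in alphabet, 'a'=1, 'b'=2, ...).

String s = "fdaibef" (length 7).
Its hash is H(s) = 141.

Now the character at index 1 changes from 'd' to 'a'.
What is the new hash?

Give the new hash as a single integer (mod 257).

Answer: 18

Derivation:
val('d') = 4, val('a') = 1
Position k = 1, exponent = n-1-k = 5
B^5 mod M = 5^5 mod 257 = 41
Delta = (1 - 4) * 41 mod 257 = 134
New hash = (141 + 134) mod 257 = 18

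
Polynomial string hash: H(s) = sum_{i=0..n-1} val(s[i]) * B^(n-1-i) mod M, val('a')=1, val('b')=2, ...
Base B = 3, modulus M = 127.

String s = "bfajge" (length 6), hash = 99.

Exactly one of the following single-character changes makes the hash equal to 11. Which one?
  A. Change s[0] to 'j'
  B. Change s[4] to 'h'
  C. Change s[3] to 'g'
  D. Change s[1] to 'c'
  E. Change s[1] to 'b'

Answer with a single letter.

Option A: s[0]='b'->'j', delta=(10-2)*3^5 mod 127 = 39, hash=99+39 mod 127 = 11 <-- target
Option B: s[4]='g'->'h', delta=(8-7)*3^1 mod 127 = 3, hash=99+3 mod 127 = 102
Option C: s[3]='j'->'g', delta=(7-10)*3^2 mod 127 = 100, hash=99+100 mod 127 = 72
Option D: s[1]='f'->'c', delta=(3-6)*3^4 mod 127 = 11, hash=99+11 mod 127 = 110
Option E: s[1]='f'->'b', delta=(2-6)*3^4 mod 127 = 57, hash=99+57 mod 127 = 29

Answer: A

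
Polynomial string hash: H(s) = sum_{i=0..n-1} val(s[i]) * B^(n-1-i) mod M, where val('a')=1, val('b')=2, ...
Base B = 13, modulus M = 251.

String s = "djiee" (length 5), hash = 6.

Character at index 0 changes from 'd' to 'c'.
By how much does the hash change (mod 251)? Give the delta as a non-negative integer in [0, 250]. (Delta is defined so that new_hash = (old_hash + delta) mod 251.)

Answer: 53

Derivation:
Delta formula: (val(new) - val(old)) * B^(n-1-k) mod M
  val('c') - val('d') = 3 - 4 = -1
  B^(n-1-k) = 13^4 mod 251 = 198
  Delta = -1 * 198 mod 251 = 53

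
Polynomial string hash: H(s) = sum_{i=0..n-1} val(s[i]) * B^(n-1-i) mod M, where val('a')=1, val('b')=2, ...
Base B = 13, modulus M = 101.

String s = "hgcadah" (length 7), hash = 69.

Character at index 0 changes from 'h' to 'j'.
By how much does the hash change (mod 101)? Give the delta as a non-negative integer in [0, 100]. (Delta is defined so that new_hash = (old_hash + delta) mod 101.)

Answer: 38

Derivation:
Delta formula: (val(new) - val(old)) * B^(n-1-k) mod M
  val('j') - val('h') = 10 - 8 = 2
  B^(n-1-k) = 13^6 mod 101 = 19
  Delta = 2 * 19 mod 101 = 38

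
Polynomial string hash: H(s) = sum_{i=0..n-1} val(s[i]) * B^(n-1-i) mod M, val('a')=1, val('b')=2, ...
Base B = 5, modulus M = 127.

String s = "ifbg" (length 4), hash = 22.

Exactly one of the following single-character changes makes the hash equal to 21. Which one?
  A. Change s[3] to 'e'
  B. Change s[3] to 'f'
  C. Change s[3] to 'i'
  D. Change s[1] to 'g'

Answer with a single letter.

Option A: s[3]='g'->'e', delta=(5-7)*5^0 mod 127 = 125, hash=22+125 mod 127 = 20
Option B: s[3]='g'->'f', delta=(6-7)*5^0 mod 127 = 126, hash=22+126 mod 127 = 21 <-- target
Option C: s[3]='g'->'i', delta=(9-7)*5^0 mod 127 = 2, hash=22+2 mod 127 = 24
Option D: s[1]='f'->'g', delta=(7-6)*5^2 mod 127 = 25, hash=22+25 mod 127 = 47

Answer: B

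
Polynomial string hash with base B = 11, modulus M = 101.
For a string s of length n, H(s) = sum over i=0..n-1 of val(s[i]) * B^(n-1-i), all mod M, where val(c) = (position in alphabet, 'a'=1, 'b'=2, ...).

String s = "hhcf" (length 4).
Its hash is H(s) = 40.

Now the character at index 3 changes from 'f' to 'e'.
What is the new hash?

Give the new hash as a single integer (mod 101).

val('f') = 6, val('e') = 5
Position k = 3, exponent = n-1-k = 0
B^0 mod M = 11^0 mod 101 = 1
Delta = (5 - 6) * 1 mod 101 = 100
New hash = (40 + 100) mod 101 = 39

Answer: 39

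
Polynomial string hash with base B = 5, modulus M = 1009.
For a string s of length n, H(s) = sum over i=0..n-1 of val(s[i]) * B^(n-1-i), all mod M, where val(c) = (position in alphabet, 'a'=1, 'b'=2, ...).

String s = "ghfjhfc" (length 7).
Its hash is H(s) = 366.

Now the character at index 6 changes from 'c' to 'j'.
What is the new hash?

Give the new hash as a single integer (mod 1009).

val('c') = 3, val('j') = 10
Position k = 6, exponent = n-1-k = 0
B^0 mod M = 5^0 mod 1009 = 1
Delta = (10 - 3) * 1 mod 1009 = 7
New hash = (366 + 7) mod 1009 = 373

Answer: 373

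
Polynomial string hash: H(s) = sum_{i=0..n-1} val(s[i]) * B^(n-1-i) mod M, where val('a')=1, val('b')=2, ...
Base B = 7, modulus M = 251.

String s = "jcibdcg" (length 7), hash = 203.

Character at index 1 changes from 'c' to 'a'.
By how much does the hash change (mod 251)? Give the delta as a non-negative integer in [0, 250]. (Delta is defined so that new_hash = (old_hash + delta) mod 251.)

Answer: 20

Derivation:
Delta formula: (val(new) - val(old)) * B^(n-1-k) mod M
  val('a') - val('c') = 1 - 3 = -2
  B^(n-1-k) = 7^5 mod 251 = 241
  Delta = -2 * 241 mod 251 = 20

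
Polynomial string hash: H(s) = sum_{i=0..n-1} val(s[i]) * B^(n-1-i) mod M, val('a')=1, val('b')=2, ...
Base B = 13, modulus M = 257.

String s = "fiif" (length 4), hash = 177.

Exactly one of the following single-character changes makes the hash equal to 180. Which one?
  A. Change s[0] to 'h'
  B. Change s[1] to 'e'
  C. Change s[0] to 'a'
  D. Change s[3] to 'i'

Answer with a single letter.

Answer: D

Derivation:
Option A: s[0]='f'->'h', delta=(8-6)*13^3 mod 257 = 25, hash=177+25 mod 257 = 202
Option B: s[1]='i'->'e', delta=(5-9)*13^2 mod 257 = 95, hash=177+95 mod 257 = 15
Option C: s[0]='f'->'a', delta=(1-6)*13^3 mod 257 = 66, hash=177+66 mod 257 = 243
Option D: s[3]='f'->'i', delta=(9-6)*13^0 mod 257 = 3, hash=177+3 mod 257 = 180 <-- target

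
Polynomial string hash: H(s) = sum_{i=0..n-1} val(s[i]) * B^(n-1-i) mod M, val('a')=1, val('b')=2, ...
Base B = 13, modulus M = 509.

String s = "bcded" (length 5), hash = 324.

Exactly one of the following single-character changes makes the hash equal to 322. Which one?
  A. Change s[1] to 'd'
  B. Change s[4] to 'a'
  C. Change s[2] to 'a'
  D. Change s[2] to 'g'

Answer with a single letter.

Answer: D

Derivation:
Option A: s[1]='c'->'d', delta=(4-3)*13^3 mod 509 = 161, hash=324+161 mod 509 = 485
Option B: s[4]='d'->'a', delta=(1-4)*13^0 mod 509 = 506, hash=324+506 mod 509 = 321
Option C: s[2]='d'->'a', delta=(1-4)*13^2 mod 509 = 2, hash=324+2 mod 509 = 326
Option D: s[2]='d'->'g', delta=(7-4)*13^2 mod 509 = 507, hash=324+507 mod 509 = 322 <-- target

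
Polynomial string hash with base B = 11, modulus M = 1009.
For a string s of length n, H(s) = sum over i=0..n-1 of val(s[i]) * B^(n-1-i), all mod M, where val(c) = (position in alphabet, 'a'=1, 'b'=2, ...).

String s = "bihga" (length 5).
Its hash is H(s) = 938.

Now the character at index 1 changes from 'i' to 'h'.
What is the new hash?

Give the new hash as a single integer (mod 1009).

Answer: 616

Derivation:
val('i') = 9, val('h') = 8
Position k = 1, exponent = n-1-k = 3
B^3 mod M = 11^3 mod 1009 = 322
Delta = (8 - 9) * 322 mod 1009 = 687
New hash = (938 + 687) mod 1009 = 616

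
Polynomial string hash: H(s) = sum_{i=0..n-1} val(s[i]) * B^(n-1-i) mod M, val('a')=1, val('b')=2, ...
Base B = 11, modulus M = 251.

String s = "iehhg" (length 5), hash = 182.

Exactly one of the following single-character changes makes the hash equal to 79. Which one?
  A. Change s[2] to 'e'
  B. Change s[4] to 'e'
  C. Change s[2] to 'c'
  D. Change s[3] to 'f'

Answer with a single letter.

Option A: s[2]='h'->'e', delta=(5-8)*11^2 mod 251 = 139, hash=182+139 mod 251 = 70
Option B: s[4]='g'->'e', delta=(5-7)*11^0 mod 251 = 249, hash=182+249 mod 251 = 180
Option C: s[2]='h'->'c', delta=(3-8)*11^2 mod 251 = 148, hash=182+148 mod 251 = 79 <-- target
Option D: s[3]='h'->'f', delta=(6-8)*11^1 mod 251 = 229, hash=182+229 mod 251 = 160

Answer: C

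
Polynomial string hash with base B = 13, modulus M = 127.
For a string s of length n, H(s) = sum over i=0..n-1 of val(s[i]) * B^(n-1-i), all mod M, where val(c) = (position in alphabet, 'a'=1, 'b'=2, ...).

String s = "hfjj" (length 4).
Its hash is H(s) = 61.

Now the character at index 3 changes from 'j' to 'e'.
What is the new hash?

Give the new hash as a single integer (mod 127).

val('j') = 10, val('e') = 5
Position k = 3, exponent = n-1-k = 0
B^0 mod M = 13^0 mod 127 = 1
Delta = (5 - 10) * 1 mod 127 = 122
New hash = (61 + 122) mod 127 = 56

Answer: 56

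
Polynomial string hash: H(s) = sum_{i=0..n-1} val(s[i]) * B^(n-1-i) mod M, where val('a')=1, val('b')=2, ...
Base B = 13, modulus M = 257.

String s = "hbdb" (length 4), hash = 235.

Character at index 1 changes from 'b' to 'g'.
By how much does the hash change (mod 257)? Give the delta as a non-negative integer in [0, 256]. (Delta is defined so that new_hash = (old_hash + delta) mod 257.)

Answer: 74

Derivation:
Delta formula: (val(new) - val(old)) * B^(n-1-k) mod M
  val('g') - val('b') = 7 - 2 = 5
  B^(n-1-k) = 13^2 mod 257 = 169
  Delta = 5 * 169 mod 257 = 74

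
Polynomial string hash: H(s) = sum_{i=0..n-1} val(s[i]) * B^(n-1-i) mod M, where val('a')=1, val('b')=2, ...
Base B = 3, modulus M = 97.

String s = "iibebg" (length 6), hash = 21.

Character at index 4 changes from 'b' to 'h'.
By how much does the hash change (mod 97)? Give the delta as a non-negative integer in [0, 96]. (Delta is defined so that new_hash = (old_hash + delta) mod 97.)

Delta formula: (val(new) - val(old)) * B^(n-1-k) mod M
  val('h') - val('b') = 8 - 2 = 6
  B^(n-1-k) = 3^1 mod 97 = 3
  Delta = 6 * 3 mod 97 = 18

Answer: 18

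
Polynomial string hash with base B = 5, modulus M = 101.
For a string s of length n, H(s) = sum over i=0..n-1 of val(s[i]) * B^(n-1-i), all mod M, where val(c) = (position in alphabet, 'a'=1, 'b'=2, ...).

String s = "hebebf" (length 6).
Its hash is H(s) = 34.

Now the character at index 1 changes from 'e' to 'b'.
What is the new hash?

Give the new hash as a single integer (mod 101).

val('e') = 5, val('b') = 2
Position k = 1, exponent = n-1-k = 4
B^4 mod M = 5^4 mod 101 = 19
Delta = (2 - 5) * 19 mod 101 = 44
New hash = (34 + 44) mod 101 = 78

Answer: 78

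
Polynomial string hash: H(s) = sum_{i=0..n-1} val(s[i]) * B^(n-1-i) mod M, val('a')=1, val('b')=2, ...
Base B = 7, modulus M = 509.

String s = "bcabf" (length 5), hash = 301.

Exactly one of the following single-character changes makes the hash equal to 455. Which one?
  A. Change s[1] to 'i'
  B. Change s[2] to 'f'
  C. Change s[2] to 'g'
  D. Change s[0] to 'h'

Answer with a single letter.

Option A: s[1]='c'->'i', delta=(9-3)*7^3 mod 509 = 22, hash=301+22 mod 509 = 323
Option B: s[2]='a'->'f', delta=(6-1)*7^2 mod 509 = 245, hash=301+245 mod 509 = 37
Option C: s[2]='a'->'g', delta=(7-1)*7^2 mod 509 = 294, hash=301+294 mod 509 = 86
Option D: s[0]='b'->'h', delta=(8-2)*7^4 mod 509 = 154, hash=301+154 mod 509 = 455 <-- target

Answer: D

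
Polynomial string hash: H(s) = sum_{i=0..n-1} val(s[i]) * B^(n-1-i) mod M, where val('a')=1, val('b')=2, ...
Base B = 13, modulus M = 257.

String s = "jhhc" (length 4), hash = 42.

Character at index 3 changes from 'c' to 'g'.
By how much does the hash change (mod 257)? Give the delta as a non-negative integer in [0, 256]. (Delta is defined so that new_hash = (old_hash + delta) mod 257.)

Delta formula: (val(new) - val(old)) * B^(n-1-k) mod M
  val('g') - val('c') = 7 - 3 = 4
  B^(n-1-k) = 13^0 mod 257 = 1
  Delta = 4 * 1 mod 257 = 4

Answer: 4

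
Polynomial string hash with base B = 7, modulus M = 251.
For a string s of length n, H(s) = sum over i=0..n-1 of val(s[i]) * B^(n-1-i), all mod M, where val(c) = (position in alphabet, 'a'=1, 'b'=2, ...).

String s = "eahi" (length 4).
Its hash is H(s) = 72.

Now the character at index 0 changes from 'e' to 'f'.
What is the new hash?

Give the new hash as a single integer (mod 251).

val('e') = 5, val('f') = 6
Position k = 0, exponent = n-1-k = 3
B^3 mod M = 7^3 mod 251 = 92
Delta = (6 - 5) * 92 mod 251 = 92
New hash = (72 + 92) mod 251 = 164

Answer: 164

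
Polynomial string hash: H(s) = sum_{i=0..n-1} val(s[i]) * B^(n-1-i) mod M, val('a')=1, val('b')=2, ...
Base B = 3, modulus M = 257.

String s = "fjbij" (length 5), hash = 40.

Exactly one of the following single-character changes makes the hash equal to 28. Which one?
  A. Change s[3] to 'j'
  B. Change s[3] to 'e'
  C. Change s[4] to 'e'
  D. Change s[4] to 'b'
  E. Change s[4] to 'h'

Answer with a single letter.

Answer: B

Derivation:
Option A: s[3]='i'->'j', delta=(10-9)*3^1 mod 257 = 3, hash=40+3 mod 257 = 43
Option B: s[3]='i'->'e', delta=(5-9)*3^1 mod 257 = 245, hash=40+245 mod 257 = 28 <-- target
Option C: s[4]='j'->'e', delta=(5-10)*3^0 mod 257 = 252, hash=40+252 mod 257 = 35
Option D: s[4]='j'->'b', delta=(2-10)*3^0 mod 257 = 249, hash=40+249 mod 257 = 32
Option E: s[4]='j'->'h', delta=(8-10)*3^0 mod 257 = 255, hash=40+255 mod 257 = 38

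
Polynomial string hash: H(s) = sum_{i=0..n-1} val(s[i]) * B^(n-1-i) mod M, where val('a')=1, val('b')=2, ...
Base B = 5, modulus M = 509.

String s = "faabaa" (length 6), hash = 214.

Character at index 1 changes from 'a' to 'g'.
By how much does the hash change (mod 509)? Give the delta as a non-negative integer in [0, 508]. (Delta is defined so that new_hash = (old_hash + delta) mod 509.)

Answer: 187

Derivation:
Delta formula: (val(new) - val(old)) * B^(n-1-k) mod M
  val('g') - val('a') = 7 - 1 = 6
  B^(n-1-k) = 5^4 mod 509 = 116
  Delta = 6 * 116 mod 509 = 187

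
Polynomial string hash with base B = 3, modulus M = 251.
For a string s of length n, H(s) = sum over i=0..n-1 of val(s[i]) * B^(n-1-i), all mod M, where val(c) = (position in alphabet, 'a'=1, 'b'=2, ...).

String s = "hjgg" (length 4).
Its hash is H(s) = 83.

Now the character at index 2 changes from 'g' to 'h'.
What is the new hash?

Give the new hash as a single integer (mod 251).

val('g') = 7, val('h') = 8
Position k = 2, exponent = n-1-k = 1
B^1 mod M = 3^1 mod 251 = 3
Delta = (8 - 7) * 3 mod 251 = 3
New hash = (83 + 3) mod 251 = 86

Answer: 86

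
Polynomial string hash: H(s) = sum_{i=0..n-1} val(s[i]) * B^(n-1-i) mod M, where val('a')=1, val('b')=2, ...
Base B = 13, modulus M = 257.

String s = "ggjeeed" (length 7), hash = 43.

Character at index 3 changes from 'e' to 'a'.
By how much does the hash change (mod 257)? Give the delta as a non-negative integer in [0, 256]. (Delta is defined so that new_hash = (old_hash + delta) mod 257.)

Delta formula: (val(new) - val(old)) * B^(n-1-k) mod M
  val('a') - val('e') = 1 - 5 = -4
  B^(n-1-k) = 13^3 mod 257 = 141
  Delta = -4 * 141 mod 257 = 207

Answer: 207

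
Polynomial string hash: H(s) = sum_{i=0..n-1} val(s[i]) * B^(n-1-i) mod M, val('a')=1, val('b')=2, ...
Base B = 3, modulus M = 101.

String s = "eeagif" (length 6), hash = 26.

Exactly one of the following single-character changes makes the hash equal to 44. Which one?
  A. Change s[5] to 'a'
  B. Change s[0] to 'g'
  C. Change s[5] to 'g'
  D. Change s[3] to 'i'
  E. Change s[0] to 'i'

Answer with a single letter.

Option A: s[5]='f'->'a', delta=(1-6)*3^0 mod 101 = 96, hash=26+96 mod 101 = 21
Option B: s[0]='e'->'g', delta=(7-5)*3^5 mod 101 = 82, hash=26+82 mod 101 = 7
Option C: s[5]='f'->'g', delta=(7-6)*3^0 mod 101 = 1, hash=26+1 mod 101 = 27
Option D: s[3]='g'->'i', delta=(9-7)*3^2 mod 101 = 18, hash=26+18 mod 101 = 44 <-- target
Option E: s[0]='e'->'i', delta=(9-5)*3^5 mod 101 = 63, hash=26+63 mod 101 = 89

Answer: D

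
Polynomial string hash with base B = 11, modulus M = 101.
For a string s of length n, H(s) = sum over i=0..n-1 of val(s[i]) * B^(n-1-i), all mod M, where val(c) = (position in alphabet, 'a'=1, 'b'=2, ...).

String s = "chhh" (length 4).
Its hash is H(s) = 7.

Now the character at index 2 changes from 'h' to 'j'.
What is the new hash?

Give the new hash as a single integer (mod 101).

Answer: 29

Derivation:
val('h') = 8, val('j') = 10
Position k = 2, exponent = n-1-k = 1
B^1 mod M = 11^1 mod 101 = 11
Delta = (10 - 8) * 11 mod 101 = 22
New hash = (7 + 22) mod 101 = 29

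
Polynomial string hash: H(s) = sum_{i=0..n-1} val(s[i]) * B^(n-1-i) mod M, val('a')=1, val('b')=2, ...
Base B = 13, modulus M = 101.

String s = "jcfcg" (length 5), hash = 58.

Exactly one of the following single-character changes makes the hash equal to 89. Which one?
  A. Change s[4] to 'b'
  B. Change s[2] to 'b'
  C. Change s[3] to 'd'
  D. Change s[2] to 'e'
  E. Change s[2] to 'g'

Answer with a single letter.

Option A: s[4]='g'->'b', delta=(2-7)*13^0 mod 101 = 96, hash=58+96 mod 101 = 53
Option B: s[2]='f'->'b', delta=(2-6)*13^2 mod 101 = 31, hash=58+31 mod 101 = 89 <-- target
Option C: s[3]='c'->'d', delta=(4-3)*13^1 mod 101 = 13, hash=58+13 mod 101 = 71
Option D: s[2]='f'->'e', delta=(5-6)*13^2 mod 101 = 33, hash=58+33 mod 101 = 91
Option E: s[2]='f'->'g', delta=(7-6)*13^2 mod 101 = 68, hash=58+68 mod 101 = 25

Answer: B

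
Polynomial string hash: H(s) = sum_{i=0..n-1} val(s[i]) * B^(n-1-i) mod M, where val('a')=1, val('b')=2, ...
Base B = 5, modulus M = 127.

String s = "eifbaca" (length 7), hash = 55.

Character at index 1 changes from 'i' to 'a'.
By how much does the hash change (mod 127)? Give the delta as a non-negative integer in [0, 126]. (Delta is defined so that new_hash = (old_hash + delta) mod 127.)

Answer: 19

Derivation:
Delta formula: (val(new) - val(old)) * B^(n-1-k) mod M
  val('a') - val('i') = 1 - 9 = -8
  B^(n-1-k) = 5^5 mod 127 = 77
  Delta = -8 * 77 mod 127 = 19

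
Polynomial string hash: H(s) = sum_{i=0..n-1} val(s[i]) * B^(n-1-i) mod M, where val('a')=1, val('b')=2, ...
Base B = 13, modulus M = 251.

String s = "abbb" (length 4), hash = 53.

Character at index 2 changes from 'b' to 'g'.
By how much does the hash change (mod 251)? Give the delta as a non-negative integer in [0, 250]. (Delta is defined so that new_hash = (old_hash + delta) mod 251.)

Answer: 65

Derivation:
Delta formula: (val(new) - val(old)) * B^(n-1-k) mod M
  val('g') - val('b') = 7 - 2 = 5
  B^(n-1-k) = 13^1 mod 251 = 13
  Delta = 5 * 13 mod 251 = 65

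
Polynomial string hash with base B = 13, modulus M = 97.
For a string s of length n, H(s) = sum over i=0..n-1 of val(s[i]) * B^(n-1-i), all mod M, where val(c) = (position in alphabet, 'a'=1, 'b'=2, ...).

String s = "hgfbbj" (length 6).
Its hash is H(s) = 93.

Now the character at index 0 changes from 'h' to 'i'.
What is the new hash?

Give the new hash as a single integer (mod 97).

Answer: 70

Derivation:
val('h') = 8, val('i') = 9
Position k = 0, exponent = n-1-k = 5
B^5 mod M = 13^5 mod 97 = 74
Delta = (9 - 8) * 74 mod 97 = 74
New hash = (93 + 74) mod 97 = 70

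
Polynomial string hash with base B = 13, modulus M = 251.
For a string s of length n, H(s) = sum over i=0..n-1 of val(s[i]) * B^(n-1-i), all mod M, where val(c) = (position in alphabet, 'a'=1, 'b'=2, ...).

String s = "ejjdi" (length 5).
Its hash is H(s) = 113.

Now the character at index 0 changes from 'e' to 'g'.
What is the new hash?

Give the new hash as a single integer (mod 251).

Answer: 7

Derivation:
val('e') = 5, val('g') = 7
Position k = 0, exponent = n-1-k = 4
B^4 mod M = 13^4 mod 251 = 198
Delta = (7 - 5) * 198 mod 251 = 145
New hash = (113 + 145) mod 251 = 7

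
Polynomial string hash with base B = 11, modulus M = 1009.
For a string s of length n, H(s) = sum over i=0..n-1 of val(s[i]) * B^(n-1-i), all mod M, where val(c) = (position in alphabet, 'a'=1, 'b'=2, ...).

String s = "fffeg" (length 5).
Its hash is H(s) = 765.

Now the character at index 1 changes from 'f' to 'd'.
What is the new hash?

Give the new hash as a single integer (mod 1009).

Answer: 121

Derivation:
val('f') = 6, val('d') = 4
Position k = 1, exponent = n-1-k = 3
B^3 mod M = 11^3 mod 1009 = 322
Delta = (4 - 6) * 322 mod 1009 = 365
New hash = (765 + 365) mod 1009 = 121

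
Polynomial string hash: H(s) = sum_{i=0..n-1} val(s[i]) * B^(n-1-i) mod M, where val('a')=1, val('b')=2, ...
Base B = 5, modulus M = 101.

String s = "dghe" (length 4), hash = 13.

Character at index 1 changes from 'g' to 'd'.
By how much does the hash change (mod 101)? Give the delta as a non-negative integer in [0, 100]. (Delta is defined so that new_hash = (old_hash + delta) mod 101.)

Answer: 26

Derivation:
Delta formula: (val(new) - val(old)) * B^(n-1-k) mod M
  val('d') - val('g') = 4 - 7 = -3
  B^(n-1-k) = 5^2 mod 101 = 25
  Delta = -3 * 25 mod 101 = 26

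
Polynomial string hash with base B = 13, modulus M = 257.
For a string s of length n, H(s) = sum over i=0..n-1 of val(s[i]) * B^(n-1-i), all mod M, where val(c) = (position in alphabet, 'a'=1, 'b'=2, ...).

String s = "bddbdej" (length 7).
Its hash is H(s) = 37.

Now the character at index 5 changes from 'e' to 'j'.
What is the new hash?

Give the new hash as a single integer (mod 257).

val('e') = 5, val('j') = 10
Position k = 5, exponent = n-1-k = 1
B^1 mod M = 13^1 mod 257 = 13
Delta = (10 - 5) * 13 mod 257 = 65
New hash = (37 + 65) mod 257 = 102

Answer: 102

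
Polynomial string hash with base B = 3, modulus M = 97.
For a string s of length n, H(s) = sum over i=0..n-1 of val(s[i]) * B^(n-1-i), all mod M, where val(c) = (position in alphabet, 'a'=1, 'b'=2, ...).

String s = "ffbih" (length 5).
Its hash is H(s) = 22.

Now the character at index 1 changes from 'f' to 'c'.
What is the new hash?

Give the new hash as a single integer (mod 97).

val('f') = 6, val('c') = 3
Position k = 1, exponent = n-1-k = 3
B^3 mod M = 3^3 mod 97 = 27
Delta = (3 - 6) * 27 mod 97 = 16
New hash = (22 + 16) mod 97 = 38

Answer: 38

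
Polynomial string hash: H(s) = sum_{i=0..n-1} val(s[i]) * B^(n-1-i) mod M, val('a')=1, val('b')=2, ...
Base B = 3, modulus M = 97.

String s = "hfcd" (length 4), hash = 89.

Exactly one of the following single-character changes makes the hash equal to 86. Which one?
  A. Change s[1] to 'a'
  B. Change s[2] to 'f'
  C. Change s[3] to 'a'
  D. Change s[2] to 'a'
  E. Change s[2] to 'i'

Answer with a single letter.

Answer: C

Derivation:
Option A: s[1]='f'->'a', delta=(1-6)*3^2 mod 97 = 52, hash=89+52 mod 97 = 44
Option B: s[2]='c'->'f', delta=(6-3)*3^1 mod 97 = 9, hash=89+9 mod 97 = 1
Option C: s[3]='d'->'a', delta=(1-4)*3^0 mod 97 = 94, hash=89+94 mod 97 = 86 <-- target
Option D: s[2]='c'->'a', delta=(1-3)*3^1 mod 97 = 91, hash=89+91 mod 97 = 83
Option E: s[2]='c'->'i', delta=(9-3)*3^1 mod 97 = 18, hash=89+18 mod 97 = 10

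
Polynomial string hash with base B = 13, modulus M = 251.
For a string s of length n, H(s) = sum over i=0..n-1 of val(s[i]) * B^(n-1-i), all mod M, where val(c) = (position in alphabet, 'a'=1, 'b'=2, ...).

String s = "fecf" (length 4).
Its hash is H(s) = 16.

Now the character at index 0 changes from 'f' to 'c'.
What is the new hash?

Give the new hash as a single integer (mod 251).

Answer: 202

Derivation:
val('f') = 6, val('c') = 3
Position k = 0, exponent = n-1-k = 3
B^3 mod M = 13^3 mod 251 = 189
Delta = (3 - 6) * 189 mod 251 = 186
New hash = (16 + 186) mod 251 = 202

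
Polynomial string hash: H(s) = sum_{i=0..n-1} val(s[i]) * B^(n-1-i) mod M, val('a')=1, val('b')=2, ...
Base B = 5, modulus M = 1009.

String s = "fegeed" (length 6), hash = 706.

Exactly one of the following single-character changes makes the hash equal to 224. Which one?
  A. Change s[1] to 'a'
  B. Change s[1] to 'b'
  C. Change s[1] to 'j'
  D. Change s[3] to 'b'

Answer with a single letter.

Option A: s[1]='e'->'a', delta=(1-5)*5^4 mod 1009 = 527, hash=706+527 mod 1009 = 224 <-- target
Option B: s[1]='e'->'b', delta=(2-5)*5^4 mod 1009 = 143, hash=706+143 mod 1009 = 849
Option C: s[1]='e'->'j', delta=(10-5)*5^4 mod 1009 = 98, hash=706+98 mod 1009 = 804
Option D: s[3]='e'->'b', delta=(2-5)*5^2 mod 1009 = 934, hash=706+934 mod 1009 = 631

Answer: A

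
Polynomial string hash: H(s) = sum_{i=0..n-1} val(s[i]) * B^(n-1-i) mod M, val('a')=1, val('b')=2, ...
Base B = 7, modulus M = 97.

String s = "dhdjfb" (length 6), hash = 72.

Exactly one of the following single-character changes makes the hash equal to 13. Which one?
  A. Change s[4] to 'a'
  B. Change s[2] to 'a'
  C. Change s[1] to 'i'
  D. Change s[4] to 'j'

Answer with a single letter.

Option A: s[4]='f'->'a', delta=(1-6)*7^1 mod 97 = 62, hash=72+62 mod 97 = 37
Option B: s[2]='d'->'a', delta=(1-4)*7^3 mod 97 = 38, hash=72+38 mod 97 = 13 <-- target
Option C: s[1]='h'->'i', delta=(9-8)*7^4 mod 97 = 73, hash=72+73 mod 97 = 48
Option D: s[4]='f'->'j', delta=(10-6)*7^1 mod 97 = 28, hash=72+28 mod 97 = 3

Answer: B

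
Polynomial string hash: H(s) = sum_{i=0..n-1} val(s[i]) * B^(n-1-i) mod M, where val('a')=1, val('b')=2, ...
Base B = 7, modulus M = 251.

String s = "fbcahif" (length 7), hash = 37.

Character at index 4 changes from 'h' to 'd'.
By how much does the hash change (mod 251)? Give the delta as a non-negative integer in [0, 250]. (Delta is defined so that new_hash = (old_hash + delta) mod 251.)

Answer: 55

Derivation:
Delta formula: (val(new) - val(old)) * B^(n-1-k) mod M
  val('d') - val('h') = 4 - 8 = -4
  B^(n-1-k) = 7^2 mod 251 = 49
  Delta = -4 * 49 mod 251 = 55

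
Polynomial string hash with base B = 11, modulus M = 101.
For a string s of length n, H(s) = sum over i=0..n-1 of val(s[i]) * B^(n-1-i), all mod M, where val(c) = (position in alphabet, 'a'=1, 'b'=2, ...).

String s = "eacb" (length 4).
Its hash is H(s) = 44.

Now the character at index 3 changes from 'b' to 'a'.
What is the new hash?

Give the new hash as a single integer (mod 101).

Answer: 43

Derivation:
val('b') = 2, val('a') = 1
Position k = 3, exponent = n-1-k = 0
B^0 mod M = 11^0 mod 101 = 1
Delta = (1 - 2) * 1 mod 101 = 100
New hash = (44 + 100) mod 101 = 43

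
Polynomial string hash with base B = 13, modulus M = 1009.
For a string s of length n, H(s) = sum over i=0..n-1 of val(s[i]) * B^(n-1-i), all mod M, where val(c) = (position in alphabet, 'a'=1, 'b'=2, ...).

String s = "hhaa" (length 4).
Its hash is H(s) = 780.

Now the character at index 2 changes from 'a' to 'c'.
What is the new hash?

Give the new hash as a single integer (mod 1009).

val('a') = 1, val('c') = 3
Position k = 2, exponent = n-1-k = 1
B^1 mod M = 13^1 mod 1009 = 13
Delta = (3 - 1) * 13 mod 1009 = 26
New hash = (780 + 26) mod 1009 = 806

Answer: 806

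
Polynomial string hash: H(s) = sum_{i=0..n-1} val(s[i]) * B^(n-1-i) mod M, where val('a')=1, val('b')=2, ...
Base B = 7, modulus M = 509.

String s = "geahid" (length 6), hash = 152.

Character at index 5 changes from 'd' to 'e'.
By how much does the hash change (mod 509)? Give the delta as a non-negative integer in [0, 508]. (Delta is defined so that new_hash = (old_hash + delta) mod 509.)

Answer: 1

Derivation:
Delta formula: (val(new) - val(old)) * B^(n-1-k) mod M
  val('e') - val('d') = 5 - 4 = 1
  B^(n-1-k) = 7^0 mod 509 = 1
  Delta = 1 * 1 mod 509 = 1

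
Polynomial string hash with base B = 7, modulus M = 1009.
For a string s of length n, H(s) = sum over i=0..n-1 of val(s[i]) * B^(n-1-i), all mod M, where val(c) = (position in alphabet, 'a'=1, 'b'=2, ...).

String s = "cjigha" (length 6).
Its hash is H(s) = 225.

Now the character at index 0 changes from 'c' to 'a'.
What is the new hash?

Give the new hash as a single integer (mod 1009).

Answer: 917

Derivation:
val('c') = 3, val('a') = 1
Position k = 0, exponent = n-1-k = 5
B^5 mod M = 7^5 mod 1009 = 663
Delta = (1 - 3) * 663 mod 1009 = 692
New hash = (225 + 692) mod 1009 = 917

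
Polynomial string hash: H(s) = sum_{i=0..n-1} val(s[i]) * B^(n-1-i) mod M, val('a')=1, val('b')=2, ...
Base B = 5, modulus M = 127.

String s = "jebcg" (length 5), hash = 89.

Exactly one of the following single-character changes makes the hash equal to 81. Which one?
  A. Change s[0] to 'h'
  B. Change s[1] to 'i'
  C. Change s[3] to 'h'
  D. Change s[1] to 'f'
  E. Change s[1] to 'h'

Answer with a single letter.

Option A: s[0]='j'->'h', delta=(8-10)*5^4 mod 127 = 20, hash=89+20 mod 127 = 109
Option B: s[1]='e'->'i', delta=(9-5)*5^3 mod 127 = 119, hash=89+119 mod 127 = 81 <-- target
Option C: s[3]='c'->'h', delta=(8-3)*5^1 mod 127 = 25, hash=89+25 mod 127 = 114
Option D: s[1]='e'->'f', delta=(6-5)*5^3 mod 127 = 125, hash=89+125 mod 127 = 87
Option E: s[1]='e'->'h', delta=(8-5)*5^3 mod 127 = 121, hash=89+121 mod 127 = 83

Answer: B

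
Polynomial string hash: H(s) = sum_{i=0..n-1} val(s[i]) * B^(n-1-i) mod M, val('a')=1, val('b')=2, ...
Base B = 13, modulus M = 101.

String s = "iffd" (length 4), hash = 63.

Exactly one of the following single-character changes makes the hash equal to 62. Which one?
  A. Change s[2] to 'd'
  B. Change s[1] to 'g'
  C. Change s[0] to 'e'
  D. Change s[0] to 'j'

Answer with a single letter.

Answer: C

Derivation:
Option A: s[2]='f'->'d', delta=(4-6)*13^1 mod 101 = 75, hash=63+75 mod 101 = 37
Option B: s[1]='f'->'g', delta=(7-6)*13^2 mod 101 = 68, hash=63+68 mod 101 = 30
Option C: s[0]='i'->'e', delta=(5-9)*13^3 mod 101 = 100, hash=63+100 mod 101 = 62 <-- target
Option D: s[0]='i'->'j', delta=(10-9)*13^3 mod 101 = 76, hash=63+76 mod 101 = 38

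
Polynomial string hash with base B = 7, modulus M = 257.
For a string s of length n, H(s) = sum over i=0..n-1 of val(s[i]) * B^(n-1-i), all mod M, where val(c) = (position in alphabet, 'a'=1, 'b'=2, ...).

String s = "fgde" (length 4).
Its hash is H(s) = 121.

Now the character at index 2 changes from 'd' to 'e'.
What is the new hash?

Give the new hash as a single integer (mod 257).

val('d') = 4, val('e') = 5
Position k = 2, exponent = n-1-k = 1
B^1 mod M = 7^1 mod 257 = 7
Delta = (5 - 4) * 7 mod 257 = 7
New hash = (121 + 7) mod 257 = 128

Answer: 128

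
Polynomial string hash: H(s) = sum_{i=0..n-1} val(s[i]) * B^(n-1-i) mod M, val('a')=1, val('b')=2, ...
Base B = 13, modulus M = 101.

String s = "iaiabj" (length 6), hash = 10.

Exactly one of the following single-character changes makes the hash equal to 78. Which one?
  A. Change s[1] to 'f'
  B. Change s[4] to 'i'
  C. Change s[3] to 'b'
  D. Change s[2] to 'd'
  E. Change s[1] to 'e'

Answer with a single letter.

Answer: C

Derivation:
Option A: s[1]='a'->'f', delta=(6-1)*13^4 mod 101 = 92, hash=10+92 mod 101 = 1
Option B: s[4]='b'->'i', delta=(9-2)*13^1 mod 101 = 91, hash=10+91 mod 101 = 0
Option C: s[3]='a'->'b', delta=(2-1)*13^2 mod 101 = 68, hash=10+68 mod 101 = 78 <-- target
Option D: s[2]='i'->'d', delta=(4-9)*13^3 mod 101 = 24, hash=10+24 mod 101 = 34
Option E: s[1]='a'->'e', delta=(5-1)*13^4 mod 101 = 13, hash=10+13 mod 101 = 23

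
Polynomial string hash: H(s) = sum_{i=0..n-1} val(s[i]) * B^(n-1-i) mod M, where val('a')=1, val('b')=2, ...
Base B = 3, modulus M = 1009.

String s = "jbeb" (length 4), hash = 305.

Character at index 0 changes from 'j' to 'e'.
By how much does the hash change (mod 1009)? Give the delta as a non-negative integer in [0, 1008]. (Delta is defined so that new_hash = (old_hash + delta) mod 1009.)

Answer: 874

Derivation:
Delta formula: (val(new) - val(old)) * B^(n-1-k) mod M
  val('e') - val('j') = 5 - 10 = -5
  B^(n-1-k) = 3^3 mod 1009 = 27
  Delta = -5 * 27 mod 1009 = 874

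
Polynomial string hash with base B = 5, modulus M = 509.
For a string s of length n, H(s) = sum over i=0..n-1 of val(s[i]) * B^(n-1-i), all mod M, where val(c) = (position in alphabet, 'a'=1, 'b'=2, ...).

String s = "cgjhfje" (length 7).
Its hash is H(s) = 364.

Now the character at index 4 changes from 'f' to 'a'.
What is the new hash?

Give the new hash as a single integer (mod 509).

Answer: 239

Derivation:
val('f') = 6, val('a') = 1
Position k = 4, exponent = n-1-k = 2
B^2 mod M = 5^2 mod 509 = 25
Delta = (1 - 6) * 25 mod 509 = 384
New hash = (364 + 384) mod 509 = 239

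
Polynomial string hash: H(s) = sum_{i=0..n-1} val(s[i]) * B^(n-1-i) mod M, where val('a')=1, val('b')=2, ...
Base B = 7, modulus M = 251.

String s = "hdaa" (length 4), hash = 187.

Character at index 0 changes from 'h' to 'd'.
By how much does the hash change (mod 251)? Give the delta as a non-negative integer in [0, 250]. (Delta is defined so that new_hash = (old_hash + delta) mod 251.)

Delta formula: (val(new) - val(old)) * B^(n-1-k) mod M
  val('d') - val('h') = 4 - 8 = -4
  B^(n-1-k) = 7^3 mod 251 = 92
  Delta = -4 * 92 mod 251 = 134

Answer: 134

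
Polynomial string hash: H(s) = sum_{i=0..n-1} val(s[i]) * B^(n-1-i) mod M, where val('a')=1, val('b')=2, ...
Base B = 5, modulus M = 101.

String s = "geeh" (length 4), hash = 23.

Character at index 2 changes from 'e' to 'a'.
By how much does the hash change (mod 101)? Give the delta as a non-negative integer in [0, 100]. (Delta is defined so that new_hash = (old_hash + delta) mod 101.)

Answer: 81

Derivation:
Delta formula: (val(new) - val(old)) * B^(n-1-k) mod M
  val('a') - val('e') = 1 - 5 = -4
  B^(n-1-k) = 5^1 mod 101 = 5
  Delta = -4 * 5 mod 101 = 81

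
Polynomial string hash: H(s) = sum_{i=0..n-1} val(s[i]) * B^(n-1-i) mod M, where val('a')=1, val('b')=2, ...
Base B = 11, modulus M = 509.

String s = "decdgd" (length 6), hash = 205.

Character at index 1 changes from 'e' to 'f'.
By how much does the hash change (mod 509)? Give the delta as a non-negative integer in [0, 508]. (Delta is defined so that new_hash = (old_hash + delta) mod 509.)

Delta formula: (val(new) - val(old)) * B^(n-1-k) mod M
  val('f') - val('e') = 6 - 5 = 1
  B^(n-1-k) = 11^4 mod 509 = 389
  Delta = 1 * 389 mod 509 = 389

Answer: 389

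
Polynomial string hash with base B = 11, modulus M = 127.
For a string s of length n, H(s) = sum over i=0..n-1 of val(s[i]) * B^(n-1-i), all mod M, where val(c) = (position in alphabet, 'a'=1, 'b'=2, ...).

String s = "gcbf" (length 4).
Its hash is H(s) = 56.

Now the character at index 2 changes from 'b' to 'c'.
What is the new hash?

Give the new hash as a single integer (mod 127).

val('b') = 2, val('c') = 3
Position k = 2, exponent = n-1-k = 1
B^1 mod M = 11^1 mod 127 = 11
Delta = (3 - 2) * 11 mod 127 = 11
New hash = (56 + 11) mod 127 = 67

Answer: 67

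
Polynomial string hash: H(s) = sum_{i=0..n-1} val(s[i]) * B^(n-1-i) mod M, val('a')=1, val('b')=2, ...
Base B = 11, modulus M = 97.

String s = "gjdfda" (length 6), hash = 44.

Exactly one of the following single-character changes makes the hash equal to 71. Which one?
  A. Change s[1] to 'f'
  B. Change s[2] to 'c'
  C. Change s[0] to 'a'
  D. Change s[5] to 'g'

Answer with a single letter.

Answer: B

Derivation:
Option A: s[1]='j'->'f', delta=(6-10)*11^4 mod 97 = 24, hash=44+24 mod 97 = 68
Option B: s[2]='d'->'c', delta=(3-4)*11^3 mod 97 = 27, hash=44+27 mod 97 = 71 <-- target
Option C: s[0]='g'->'a', delta=(1-7)*11^5 mod 97 = 8, hash=44+8 mod 97 = 52
Option D: s[5]='a'->'g', delta=(7-1)*11^0 mod 97 = 6, hash=44+6 mod 97 = 50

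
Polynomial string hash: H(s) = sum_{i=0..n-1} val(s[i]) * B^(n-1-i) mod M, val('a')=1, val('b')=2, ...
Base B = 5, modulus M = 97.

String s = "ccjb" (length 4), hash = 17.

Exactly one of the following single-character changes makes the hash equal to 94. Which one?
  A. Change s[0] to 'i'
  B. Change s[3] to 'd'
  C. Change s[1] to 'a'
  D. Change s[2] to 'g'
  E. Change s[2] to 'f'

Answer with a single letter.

Answer: E

Derivation:
Option A: s[0]='c'->'i', delta=(9-3)*5^3 mod 97 = 71, hash=17+71 mod 97 = 88
Option B: s[3]='b'->'d', delta=(4-2)*5^0 mod 97 = 2, hash=17+2 mod 97 = 19
Option C: s[1]='c'->'a', delta=(1-3)*5^2 mod 97 = 47, hash=17+47 mod 97 = 64
Option D: s[2]='j'->'g', delta=(7-10)*5^1 mod 97 = 82, hash=17+82 mod 97 = 2
Option E: s[2]='j'->'f', delta=(6-10)*5^1 mod 97 = 77, hash=17+77 mod 97 = 94 <-- target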